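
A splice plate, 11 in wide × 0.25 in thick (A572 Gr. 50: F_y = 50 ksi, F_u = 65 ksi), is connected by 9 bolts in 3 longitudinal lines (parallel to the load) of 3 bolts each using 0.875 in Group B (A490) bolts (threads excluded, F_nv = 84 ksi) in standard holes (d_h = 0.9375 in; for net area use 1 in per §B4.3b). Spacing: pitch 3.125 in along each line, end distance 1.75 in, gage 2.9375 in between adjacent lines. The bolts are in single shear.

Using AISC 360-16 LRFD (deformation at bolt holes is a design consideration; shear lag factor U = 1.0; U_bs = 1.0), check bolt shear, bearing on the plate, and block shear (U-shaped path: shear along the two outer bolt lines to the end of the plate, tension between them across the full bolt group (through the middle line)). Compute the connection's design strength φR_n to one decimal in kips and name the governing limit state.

127.7 kips (block shear governs)

Bolt shear: A_b = π(0.875)²/4 = 0.60132 in². φR_n = 0.75 × 84 × 0.60132 × 9 × 1 = 340.9 kips.
Bearing (0.25 in plate, F_u = 65 ksi): end bolts L_c = 1.75 − 0.9375/2 = 1.28125, R_n = min(1.2×1.28125×0.25×65, 2.4×0.875×0.25×65) = 24.984 kips/bolt; interior L_c = 3.125 − 0.9375 = 2.1875, R_n = 34.125 kips/bolt. φR_n = 0.75 × (3×24.984 + 6×34.125) = 209.8 kips.
Block shear: shear path 2×[1.75+2×3.125] = 2×8 in, A_gv = 4, A_nv = 2×(8 − 2.5×1)×0.25 = 2.75 in²; tension across gage: (5.875 − 2×1)×0.25 = 0.96875 in². R_n = min(0.6×65×2.75, 0.6×50×4) + 1.0×65×0.96875 = min(107.25, 120) + 62.969 = 170.22 kips. φR_n = 0.75 × 170.22 = 127.7 kips.
Governing: min(340.9, 209.8, 127.7) = 127.7 kips → block shear.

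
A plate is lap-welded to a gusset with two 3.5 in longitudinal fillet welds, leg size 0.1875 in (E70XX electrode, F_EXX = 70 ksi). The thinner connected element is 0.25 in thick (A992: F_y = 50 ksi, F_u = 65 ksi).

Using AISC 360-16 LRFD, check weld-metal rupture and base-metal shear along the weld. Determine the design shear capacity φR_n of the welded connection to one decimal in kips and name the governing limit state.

29.2 kips (weld metal governs)

Weld metal: throat = 0.707×0.1875 = 0.13256 in, L = 2×3.5 = 7 in. φR_n = 0.75 × 0.6 × 70 × 0.13256 × 7 = 29.2 kips.
Base metal shear (0.25 in plate): yield φR_n = 1.0×0.6×50×0.25×7 = 52.5 kips; rupture φR_n = 0.75×0.6×65×0.25×7 = 51.2 kips; take 51.2 kips (rupture).
Governing: min(29.2, 51.2) = 29.2 kips → weld metal.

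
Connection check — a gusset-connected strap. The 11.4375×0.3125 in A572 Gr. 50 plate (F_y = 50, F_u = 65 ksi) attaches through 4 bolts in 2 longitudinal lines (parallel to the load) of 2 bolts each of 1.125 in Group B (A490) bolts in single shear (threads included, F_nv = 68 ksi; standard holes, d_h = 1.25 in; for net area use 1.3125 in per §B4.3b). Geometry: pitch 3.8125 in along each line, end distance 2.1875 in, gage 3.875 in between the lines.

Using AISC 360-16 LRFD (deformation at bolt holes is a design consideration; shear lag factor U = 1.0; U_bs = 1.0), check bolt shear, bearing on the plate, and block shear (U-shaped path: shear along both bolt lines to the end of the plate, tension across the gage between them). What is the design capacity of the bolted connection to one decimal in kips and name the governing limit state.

Bolt shear: A_b = π(1.125)²/4 = 0.99402 in². φR_n = 0.75 × 68 × 0.99402 × 4 × 1 = 202.8 kips.
Bearing (0.3125 in plate, F_u = 65 ksi): end bolts L_c = 2.1875 − 1.25/2 = 1.5625, R_n = min(1.2×1.5625×0.3125×65, 2.4×1.125×0.3125×65) = 38.086 kips/bolt; interior L_c = 3.8125 − 1.25 = 2.5625, R_n = 54.844 kips/bolt. φR_n = 0.75 × (2×38.086 + 2×54.844) = 139.4 kips.
Block shear: shear path 2×[2.1875+1×3.8125] = 2×6 in, A_gv = 3.75, A_nv = 2×(6 − 1.5×1.3125)×0.3125 = 2.5195 in²; tension across gage: (3.875 − 1×1.3125)×0.3125 = 0.80078 in². R_n = min(0.6×65×2.5195, 0.6×50×3.75) + 1.0×65×0.80078 = min(98.261, 112.5) + 52.051 = 150.31 kips. φR_n = 0.75 × 150.31 = 112.7 kips.
Governing: min(202.8, 139.4, 112.7) = 112.7 kips → block shear.

112.7 kips (block shear governs)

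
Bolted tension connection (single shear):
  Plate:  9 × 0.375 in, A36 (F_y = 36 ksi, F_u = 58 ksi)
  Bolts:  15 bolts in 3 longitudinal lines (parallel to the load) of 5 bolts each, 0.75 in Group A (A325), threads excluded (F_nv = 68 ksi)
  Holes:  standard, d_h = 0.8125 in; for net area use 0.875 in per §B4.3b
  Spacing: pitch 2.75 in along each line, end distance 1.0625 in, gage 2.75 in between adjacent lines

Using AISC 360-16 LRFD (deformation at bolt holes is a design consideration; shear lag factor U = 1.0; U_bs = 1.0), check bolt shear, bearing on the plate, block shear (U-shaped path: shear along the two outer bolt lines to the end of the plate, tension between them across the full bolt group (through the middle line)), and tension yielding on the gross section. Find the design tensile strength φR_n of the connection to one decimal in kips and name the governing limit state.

109.4 kips (gross-section yield governs)

Bolt shear: A_b = π(0.75)²/4 = 0.44179 in². φR_n = 0.75 × 68 × 0.44179 × 15 × 1 = 338.0 kips.
Bearing (0.375 in plate, F_u = 58 ksi): end bolts L_c = 1.0625 − 0.8125/2 = 0.65625, R_n = min(1.2×0.65625×0.375×58, 2.4×0.75×0.375×58) = 17.128 kips/bolt; interior L_c = 2.75 − 0.8125 = 1.9375, R_n = 39.15 kips/bolt. φR_n = 0.75 × (3×17.128 + 12×39.15) = 390.9 kips.
Block shear: shear path 2×[1.0625+4×2.75] = 2×12.0625 in, A_gv = 9.0469, A_nv = 2×(12.0625 − 4.5×0.875)×0.375 = 6.0938 in²; tension across gage: (5.5 − 2×0.875)×0.375 = 1.4063 in². R_n = min(0.6×58×6.0938, 0.6×36×9.0469) + 1.0×58×1.4063 = min(212.06, 195.41) + 81.565 = 276.98 kips. φR_n = 0.75 × 276.98 = 207.7 kips.
Tension yield (gross): A_g = 9×0.375 = 3.375 in². φR_n = 0.90 × 36 × 3.375 = 109.4 kips.
Governing: min(338.0, 390.9, 207.7, 109.4) = 109.4 kips → gross-section yield.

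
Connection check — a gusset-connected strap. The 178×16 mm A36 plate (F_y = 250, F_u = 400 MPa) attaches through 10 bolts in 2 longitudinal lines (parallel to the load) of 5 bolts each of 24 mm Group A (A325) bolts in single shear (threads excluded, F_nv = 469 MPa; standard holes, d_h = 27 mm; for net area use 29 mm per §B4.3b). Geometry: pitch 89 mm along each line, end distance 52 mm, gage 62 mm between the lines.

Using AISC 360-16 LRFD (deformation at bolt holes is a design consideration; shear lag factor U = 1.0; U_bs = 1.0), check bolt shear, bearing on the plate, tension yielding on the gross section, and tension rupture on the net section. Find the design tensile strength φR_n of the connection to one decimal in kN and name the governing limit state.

576.0 kN (net-section rupture governs)

Bolt shear: A_b = π(24)²/4 = 452.39 mm². φR_n = 0.75 × 469 × 452.39 × 10 × 1 = 1591.3 kN.
Bearing (16 mm plate, F_u = 400 MPa): end bolts L_c = 52 − 27/2 = 38.5, R_n = min(1.2×38.5×16×400, 2.4×24×16×400) = 295.68 kN/bolt; interior L_c = 89 − 27 = 62, R_n = 368.64 kN/bolt. φR_n = 0.75 × (2×295.68 + 8×368.64) = 2655.4 kN.
Tension yield (gross): A_g = 178×16 = 2848 mm². φR_n = 0.90 × 250 × 2848 = 640.8 kN.
Tension rupture (net): A_n = (178 − 2×29)×16 = 1920 mm² (U = 1.0, A_e = A_n). φR_n = 0.75 × 400 × 1920 = 576.0 kN.
Governing: min(1591.3, 2655.4, 640.8, 576.0) = 576.0 kN → net-section rupture.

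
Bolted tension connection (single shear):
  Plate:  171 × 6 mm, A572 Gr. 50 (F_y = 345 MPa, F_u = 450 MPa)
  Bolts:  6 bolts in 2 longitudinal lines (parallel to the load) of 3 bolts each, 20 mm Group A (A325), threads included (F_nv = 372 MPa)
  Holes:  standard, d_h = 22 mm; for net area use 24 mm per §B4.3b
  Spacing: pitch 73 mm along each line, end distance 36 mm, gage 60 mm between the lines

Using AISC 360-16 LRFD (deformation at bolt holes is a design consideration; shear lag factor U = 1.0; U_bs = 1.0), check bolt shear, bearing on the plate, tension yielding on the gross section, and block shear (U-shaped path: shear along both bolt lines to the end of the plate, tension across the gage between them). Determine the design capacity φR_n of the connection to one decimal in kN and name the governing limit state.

318.6 kN (gross-section yield governs)

Bolt shear: A_b = π(20)²/4 = 314.16 mm². φR_n = 0.75 × 372 × 314.16 × 6 × 1 = 525.9 kN.
Bearing (6 mm plate, F_u = 450 MPa): end bolts L_c = 36 − 22/2 = 25, R_n = min(1.2×25×6×450, 2.4×20×6×450) = 81 kN/bolt; interior L_c = 73 − 22 = 51, R_n = 129.6 kN/bolt. φR_n = 0.75 × (2×81 + 4×129.6) = 510.3 kN.
Tension yield (gross): A_g = 171×6 = 1026 mm². φR_n = 0.90 × 345 × 1026 = 318.6 kN.
Block shear: shear path 2×[36+2×73] = 2×182 mm, A_gv = 2184, A_nv = 2×(182 − 2.5×24)×6 = 1464 mm²; tension across gage: (60 − 1×24)×6 = 216 mm². R_n = min(0.6×450×1464, 0.6×345×2184) + 1.0×450×216 = min(395.28, 452.09) + 97.2 = 492.48 kN. φR_n = 0.75 × 492.48 = 369.4 kN.
Governing: min(525.9, 510.3, 318.6, 369.4) = 318.6 kN → gross-section yield.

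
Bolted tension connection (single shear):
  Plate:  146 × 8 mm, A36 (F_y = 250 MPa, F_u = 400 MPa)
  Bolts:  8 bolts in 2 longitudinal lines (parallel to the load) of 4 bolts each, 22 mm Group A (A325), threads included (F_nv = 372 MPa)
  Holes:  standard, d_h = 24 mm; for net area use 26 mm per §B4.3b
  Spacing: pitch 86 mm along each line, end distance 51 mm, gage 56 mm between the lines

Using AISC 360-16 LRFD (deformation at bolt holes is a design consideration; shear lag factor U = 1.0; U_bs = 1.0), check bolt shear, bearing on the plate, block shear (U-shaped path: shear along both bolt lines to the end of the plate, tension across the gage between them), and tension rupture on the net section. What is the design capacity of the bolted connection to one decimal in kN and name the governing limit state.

225.6 kN (net-section rupture governs)

Bolt shear: A_b = π(22)²/4 = 380.13 mm². φR_n = 0.75 × 372 × 380.13 × 8 × 1 = 848.5 kN.
Bearing (8 mm plate, F_u = 400 MPa): end bolts L_c = 51 − 24/2 = 39, R_n = min(1.2×39×8×400, 2.4×22×8×400) = 149.76 kN/bolt; interior L_c = 86 − 24 = 62, R_n = 168.96 kN/bolt. φR_n = 0.75 × (2×149.76 + 6×168.96) = 985.0 kN.
Block shear: shear path 2×[51+3×86] = 2×309 mm, A_gv = 4944, A_nv = 2×(309 − 3.5×26)×8 = 3488 mm²; tension across gage: (56 − 1×26)×8 = 240 mm². R_n = min(0.6×400×3488, 0.6×250×4944) + 1.0×400×240 = min(837.12, 741.6) + 96 = 837.6 kN. φR_n = 0.75 × 837.6 = 628.2 kN.
Tension rupture (net): A_n = (146 − 2×26)×8 = 752 mm² (U = 1.0, A_e = A_n). φR_n = 0.75 × 400 × 752 = 225.6 kN.
Governing: min(848.5, 985.0, 628.2, 225.6) = 225.6 kN → net-section rupture.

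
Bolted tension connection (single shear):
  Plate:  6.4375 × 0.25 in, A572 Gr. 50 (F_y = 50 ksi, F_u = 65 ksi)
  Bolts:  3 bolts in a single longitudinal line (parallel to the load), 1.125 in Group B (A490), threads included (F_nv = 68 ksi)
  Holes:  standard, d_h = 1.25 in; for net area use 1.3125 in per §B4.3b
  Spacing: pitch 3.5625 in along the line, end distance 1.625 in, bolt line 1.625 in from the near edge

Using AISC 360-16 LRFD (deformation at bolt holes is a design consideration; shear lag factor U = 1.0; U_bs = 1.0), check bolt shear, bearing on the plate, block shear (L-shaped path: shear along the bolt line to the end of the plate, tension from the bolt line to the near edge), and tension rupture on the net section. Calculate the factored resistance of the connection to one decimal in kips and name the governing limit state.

51.8 kips (block shear governs)

Bolt shear: A_b = π(1.125)²/4 = 0.99402 in². φR_n = 0.75 × 68 × 0.99402 × 3 × 1 = 152.1 kips.
Bearing (0.25 in plate, F_u = 65 ksi): end bolts L_c = 1.625 − 1.25/2 = 1, R_n = min(1.2×1×0.25×65, 2.4×1.125×0.25×65) = 19.5 kips/bolt; interior L_c = 3.5625 − 1.25 = 2.3125, R_n = 43.875 kips/bolt. φR_n = 0.75 × (1×19.5 + 2×43.875) = 80.4 kips.
Block shear: shear path 1×[1.625+2×3.5625] = 1×8.75 in, A_gv = 2.1875, A_nv = 1×(8.75 − 2.5×1.3125)×0.25 = 1.3672 in²; tension to near edge: (1.625 − 0.5×1.3125)×0.25 = 0.24219 in². R_n = min(0.6×65×1.3672, 0.6×50×2.1875) + 1.0×65×0.24219 = min(53.321, 65.625) + 15.742 = 69.063 kips. φR_n = 0.75 × 69.063 = 51.8 kips.
Tension rupture (net): A_n = (6.4375 − 1×1.3125)×0.25 = 1.2813 in² (U = 1.0, A_e = A_n). φR_n = 0.75 × 65 × 1.2813 = 62.5 kips.
Governing: min(152.1, 80.4, 51.8, 62.5) = 51.8 kips → block shear.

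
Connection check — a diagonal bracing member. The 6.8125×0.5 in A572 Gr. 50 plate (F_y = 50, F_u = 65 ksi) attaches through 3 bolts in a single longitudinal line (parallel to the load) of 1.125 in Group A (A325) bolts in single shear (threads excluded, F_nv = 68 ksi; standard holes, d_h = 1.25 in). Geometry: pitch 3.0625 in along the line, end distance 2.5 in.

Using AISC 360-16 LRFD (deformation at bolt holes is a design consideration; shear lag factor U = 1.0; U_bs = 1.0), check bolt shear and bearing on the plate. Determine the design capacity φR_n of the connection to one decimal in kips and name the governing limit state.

152.1 kips (bolt shear governs)

Bolt shear: A_b = π(1.125)²/4 = 0.99402 in². φR_n = 0.75 × 68 × 0.99402 × 3 × 1 = 152.1 kips.
Bearing (0.5 in plate, F_u = 65 ksi): end bolts L_c = 2.5 − 1.25/2 = 1.875, R_n = min(1.2×1.875×0.5×65, 2.4×1.125×0.5×65) = 73.125 kips/bolt; interior L_c = 3.0625 − 1.25 = 1.8125, R_n = 70.688 kips/bolt. φR_n = 0.75 × (1×73.125 + 2×70.688) = 160.9 kips.
Governing: min(152.1, 160.9) = 152.1 kips → bolt shear.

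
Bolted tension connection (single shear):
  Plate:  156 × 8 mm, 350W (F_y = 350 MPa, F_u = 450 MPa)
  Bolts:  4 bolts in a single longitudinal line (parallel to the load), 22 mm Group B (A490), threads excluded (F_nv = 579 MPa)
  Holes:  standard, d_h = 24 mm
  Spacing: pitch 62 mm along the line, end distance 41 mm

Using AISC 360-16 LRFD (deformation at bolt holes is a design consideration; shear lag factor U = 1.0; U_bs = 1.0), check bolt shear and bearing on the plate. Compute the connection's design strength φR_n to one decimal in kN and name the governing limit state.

Bolt shear: A_b = π(22)²/4 = 380.13 mm². φR_n = 0.75 × 579 × 380.13 × 4 × 1 = 660.3 kN.
Bearing (8 mm plate, F_u = 450 MPa): end bolts L_c = 41 − 24/2 = 29, R_n = min(1.2×29×8×450, 2.4×22×8×450) = 125.28 kN/bolt; interior L_c = 62 − 24 = 38, R_n = 164.16 kN/bolt. φR_n = 0.75 × (1×125.28 + 3×164.16) = 463.3 kN.
Governing: min(660.3, 463.3) = 463.3 kN → bearing.

463.3 kN (bearing governs)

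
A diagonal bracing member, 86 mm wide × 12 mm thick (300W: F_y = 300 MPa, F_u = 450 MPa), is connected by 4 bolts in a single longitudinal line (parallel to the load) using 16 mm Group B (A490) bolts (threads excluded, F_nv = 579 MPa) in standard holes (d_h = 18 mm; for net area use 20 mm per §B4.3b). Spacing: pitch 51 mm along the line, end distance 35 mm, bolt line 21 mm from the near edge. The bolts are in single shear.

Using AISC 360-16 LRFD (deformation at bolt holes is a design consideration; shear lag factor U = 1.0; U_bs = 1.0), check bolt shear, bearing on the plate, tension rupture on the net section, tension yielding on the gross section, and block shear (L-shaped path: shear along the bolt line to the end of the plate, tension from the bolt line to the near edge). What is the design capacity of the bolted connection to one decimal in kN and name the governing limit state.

267.3 kN (net-section rupture governs)

Bolt shear: A_b = π(16)²/4 = 201.06 mm². φR_n = 0.75 × 579 × 201.06 × 4 × 1 = 349.2 kN.
Bearing (12 mm plate, F_u = 450 MPa): end bolts L_c = 35 − 18/2 = 26, R_n = min(1.2×26×12×450, 2.4×16×12×450) = 168.48 kN/bolt; interior L_c = 51 − 18 = 33, R_n = 207.36 kN/bolt. φR_n = 0.75 × (1×168.48 + 3×207.36) = 592.9 kN.
Tension rupture (net): A_n = (86 − 1×20)×12 = 792 mm² (U = 1.0, A_e = A_n). φR_n = 0.75 × 450 × 792 = 267.3 kN.
Tension yield (gross): A_g = 86×12 = 1032 mm². φR_n = 0.90 × 300 × 1032 = 278.6 kN.
Block shear: shear path 1×[35+3×51] = 1×188 mm, A_gv = 2256, A_nv = 1×(188 − 3.5×20)×12 = 1416 mm²; tension to near edge: (21 − 0.5×20)×12 = 132 mm². R_n = min(0.6×450×1416, 0.6×300×2256) + 1.0×450×132 = min(382.32, 406.08) + 59.4 = 441.72 kN. φR_n = 0.75 × 441.72 = 331.3 kN.
Governing: min(349.2, 592.9, 267.3, 278.6, 331.3) = 267.3 kN → net-section rupture.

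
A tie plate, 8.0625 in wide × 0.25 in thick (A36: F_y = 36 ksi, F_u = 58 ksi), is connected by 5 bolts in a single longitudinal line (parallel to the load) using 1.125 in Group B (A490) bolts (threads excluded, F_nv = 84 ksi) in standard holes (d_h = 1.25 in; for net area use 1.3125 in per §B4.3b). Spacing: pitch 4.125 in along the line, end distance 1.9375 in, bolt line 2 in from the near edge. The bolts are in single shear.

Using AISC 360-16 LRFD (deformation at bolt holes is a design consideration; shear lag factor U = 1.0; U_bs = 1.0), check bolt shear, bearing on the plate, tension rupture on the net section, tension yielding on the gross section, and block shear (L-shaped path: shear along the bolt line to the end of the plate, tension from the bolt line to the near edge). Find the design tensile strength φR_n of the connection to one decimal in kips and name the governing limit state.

Bolt shear: A_b = π(1.125)²/4 = 0.99402 in². φR_n = 0.75 × 84 × 0.99402 × 5 × 1 = 313.1 kips.
Bearing (0.25 in plate, F_u = 58 ksi): end bolts L_c = 1.9375 − 1.25/2 = 1.3125, R_n = min(1.2×1.3125×0.25×58, 2.4×1.125×0.25×58) = 22.838 kips/bolt; interior L_c = 4.125 − 1.25 = 2.875, R_n = 39.15 kips/bolt. φR_n = 0.75 × (1×22.838 + 4×39.15) = 134.6 kips.
Tension rupture (net): A_n = (8.0625 − 1×1.3125)×0.25 = 1.6875 in² (U = 1.0, A_e = A_n). φR_n = 0.75 × 58 × 1.6875 = 73.4 kips.
Tension yield (gross): A_g = 8.0625×0.25 = 2.0156 in². φR_n = 0.90 × 36 × 2.0156 = 65.3 kips.
Block shear: shear path 1×[1.9375+4×4.125] = 1×18.4375 in, A_gv = 4.6094, A_nv = 1×(18.4375 − 4.5×1.3125)×0.25 = 3.1328 in²; tension to near edge: (2 − 0.5×1.3125)×0.25 = 0.33594 in². R_n = min(0.6×58×3.1328, 0.6×36×4.6094) + 1.0×58×0.33594 = min(109.02, 99.563) + 19.485 = 119.05 kips. φR_n = 0.75 × 119.05 = 89.3 kips.
Governing: min(313.1, 134.6, 73.4, 65.3, 89.3) = 65.3 kips → gross-section yield.

65.3 kips (gross-section yield governs)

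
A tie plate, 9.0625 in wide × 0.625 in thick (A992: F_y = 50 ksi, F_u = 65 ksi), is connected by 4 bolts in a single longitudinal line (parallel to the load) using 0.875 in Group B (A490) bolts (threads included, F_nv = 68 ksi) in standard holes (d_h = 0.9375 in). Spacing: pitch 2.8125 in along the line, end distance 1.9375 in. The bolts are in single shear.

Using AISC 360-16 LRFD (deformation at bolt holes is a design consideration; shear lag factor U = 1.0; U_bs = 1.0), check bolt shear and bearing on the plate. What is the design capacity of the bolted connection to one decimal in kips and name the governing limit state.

Bolt shear: A_b = π(0.875)²/4 = 0.60132 in². φR_n = 0.75 × 68 × 0.60132 × 4 × 1 = 122.7 kips.
Bearing (0.625 in plate, F_u = 65 ksi): end bolts L_c = 1.9375 − 0.9375/2 = 1.46875, R_n = min(1.2×1.46875×0.625×65, 2.4×0.875×0.625×65) = 71.602 kips/bolt; interior L_c = 2.8125 − 0.9375 = 1.875, R_n = 85.313 kips/bolt. φR_n = 0.75 × (1×71.602 + 3×85.313) = 245.7 kips.
Governing: min(122.7, 245.7) = 122.7 kips → bolt shear.

122.7 kips (bolt shear governs)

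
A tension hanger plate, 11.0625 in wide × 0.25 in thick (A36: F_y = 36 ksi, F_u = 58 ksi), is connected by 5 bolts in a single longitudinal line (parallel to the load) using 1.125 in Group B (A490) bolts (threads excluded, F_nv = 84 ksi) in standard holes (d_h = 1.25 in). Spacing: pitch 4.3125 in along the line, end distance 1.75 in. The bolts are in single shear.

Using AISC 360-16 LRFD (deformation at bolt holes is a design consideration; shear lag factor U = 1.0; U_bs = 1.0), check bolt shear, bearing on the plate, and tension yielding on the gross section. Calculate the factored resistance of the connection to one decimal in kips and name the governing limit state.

Bolt shear: A_b = π(1.125)²/4 = 0.99402 in². φR_n = 0.75 × 84 × 0.99402 × 5 × 1 = 313.1 kips.
Bearing (0.25 in plate, F_u = 58 ksi): end bolts L_c = 1.75 − 1.25/2 = 1.125, R_n = min(1.2×1.125×0.25×58, 2.4×1.125×0.25×58) = 19.575 kips/bolt; interior L_c = 4.3125 − 1.25 = 3.0625, R_n = 39.15 kips/bolt. φR_n = 0.75 × (1×19.575 + 4×39.15) = 132.1 kips.
Tension yield (gross): A_g = 11.0625×0.25 = 2.7656 in². φR_n = 0.90 × 36 × 2.7656 = 89.6 kips.
Governing: min(313.1, 132.1, 89.6) = 89.6 kips → gross-section yield.

89.6 kips (gross-section yield governs)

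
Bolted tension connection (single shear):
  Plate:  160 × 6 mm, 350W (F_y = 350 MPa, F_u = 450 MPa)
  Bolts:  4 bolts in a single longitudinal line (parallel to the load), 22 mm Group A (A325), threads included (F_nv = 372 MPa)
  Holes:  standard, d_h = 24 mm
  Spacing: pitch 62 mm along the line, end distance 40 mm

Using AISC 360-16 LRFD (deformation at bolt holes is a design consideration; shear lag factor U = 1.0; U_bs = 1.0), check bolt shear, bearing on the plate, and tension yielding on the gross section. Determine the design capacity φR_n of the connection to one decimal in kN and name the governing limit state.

302.4 kN (gross-section yield governs)

Bolt shear: A_b = π(22)²/4 = 380.13 mm². φR_n = 0.75 × 372 × 380.13 × 4 × 1 = 424.2 kN.
Bearing (6 mm plate, F_u = 450 MPa): end bolts L_c = 40 − 24/2 = 28, R_n = min(1.2×28×6×450, 2.4×22×6×450) = 90.72 kN/bolt; interior L_c = 62 − 24 = 38, R_n = 123.12 kN/bolt. φR_n = 0.75 × (1×90.72 + 3×123.12) = 345.1 kN.
Tension yield (gross): A_g = 160×6 = 960 mm². φR_n = 0.90 × 350 × 960 = 302.4 kN.
Governing: min(424.2, 345.1, 302.4) = 302.4 kN → gross-section yield.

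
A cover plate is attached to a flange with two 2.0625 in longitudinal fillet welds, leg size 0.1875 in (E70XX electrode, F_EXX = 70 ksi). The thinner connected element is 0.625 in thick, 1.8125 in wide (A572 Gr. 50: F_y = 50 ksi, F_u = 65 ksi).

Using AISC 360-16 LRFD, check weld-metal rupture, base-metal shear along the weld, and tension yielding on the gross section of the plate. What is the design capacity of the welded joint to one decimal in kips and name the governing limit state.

17.2 kips (weld metal governs)

Weld metal: throat = 0.707×0.1875 = 0.13256 in, L = 2×2.0625 = 4.125 in. φR_n = 0.75 × 0.6 × 70 × 0.13256 × 4.125 = 17.2 kips.
Base metal shear (0.625 in plate): yield φR_n = 1.0×0.6×50×0.625×4.125 = 77.3 kips; rupture φR_n = 0.75×0.6×65×0.625×4.125 = 75.4 kips; take 75.4 kips (rupture).
Tension yield (gross): A_g = 1.8125×0.625 = 1.1328 in². φR_n = 0.90 × 50 × 1.1328 = 51.0 kips.
Governing: min(17.2, 75.4, 51.0) = 17.2 kips → weld metal.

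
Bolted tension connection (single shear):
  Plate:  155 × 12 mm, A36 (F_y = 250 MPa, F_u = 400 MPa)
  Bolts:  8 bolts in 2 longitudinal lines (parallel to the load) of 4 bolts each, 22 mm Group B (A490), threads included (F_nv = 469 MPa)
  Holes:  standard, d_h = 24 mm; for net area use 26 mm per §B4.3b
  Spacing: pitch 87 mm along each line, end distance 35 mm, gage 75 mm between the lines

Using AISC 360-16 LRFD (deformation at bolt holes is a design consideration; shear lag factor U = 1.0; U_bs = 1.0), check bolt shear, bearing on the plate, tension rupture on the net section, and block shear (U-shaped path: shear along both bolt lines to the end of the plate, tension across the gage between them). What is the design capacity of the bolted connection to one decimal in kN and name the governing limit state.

370.8 kN (net-section rupture governs)

Bolt shear: A_b = π(22)²/4 = 380.13 mm². φR_n = 0.75 × 469 × 380.13 × 8 × 1 = 1069.7 kN.
Bearing (12 mm plate, F_u = 400 MPa): end bolts L_c = 35 − 24/2 = 23, R_n = min(1.2×23×12×400, 2.4×22×12×400) = 132.48 kN/bolt; interior L_c = 87 − 24 = 63, R_n = 253.44 kN/bolt. φR_n = 0.75 × (2×132.48 + 6×253.44) = 1339.2 kN.
Tension rupture (net): A_n = (155 − 2×26)×12 = 1236 mm² (U = 1.0, A_e = A_n). φR_n = 0.75 × 400 × 1236 = 370.8 kN.
Block shear: shear path 2×[35+3×87] = 2×296 mm, A_gv = 7104, A_nv = 2×(296 − 3.5×26)×12 = 4920 mm²; tension across gage: (75 − 1×26)×12 = 588 mm². R_n = min(0.6×400×4920, 0.6×250×7104) + 1.0×400×588 = min(1180.8, 1065.6) + 235.2 = 1300.8 kN. φR_n = 0.75 × 1300.8 = 975.6 kN.
Governing: min(1069.7, 1339.2, 370.8, 975.6) = 370.8 kN → net-section rupture.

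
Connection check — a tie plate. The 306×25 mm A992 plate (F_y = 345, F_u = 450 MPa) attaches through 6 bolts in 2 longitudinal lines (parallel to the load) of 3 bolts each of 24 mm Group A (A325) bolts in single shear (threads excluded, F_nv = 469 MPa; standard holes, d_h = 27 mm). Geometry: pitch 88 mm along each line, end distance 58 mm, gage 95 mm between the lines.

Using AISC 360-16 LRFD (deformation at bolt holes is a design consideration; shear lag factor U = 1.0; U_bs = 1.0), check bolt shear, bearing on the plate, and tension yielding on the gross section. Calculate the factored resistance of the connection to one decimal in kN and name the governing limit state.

Bolt shear: A_b = π(24)²/4 = 452.39 mm². φR_n = 0.75 × 469 × 452.39 × 6 × 1 = 954.8 kN.
Bearing (25 mm plate, F_u = 450 MPa): end bolts L_c = 58 − 27/2 = 44.5, R_n = min(1.2×44.5×25×450, 2.4×24×25×450) = 600.75 kN/bolt; interior L_c = 88 − 27 = 61, R_n = 648 kN/bolt. φR_n = 0.75 × (2×600.75 + 4×648) = 2845.1 kN.
Tension yield (gross): A_g = 306×25 = 7650 mm². φR_n = 0.90 × 345 × 7650 = 2375.3 kN.
Governing: min(954.8, 2845.1, 2375.3) = 954.8 kN → bolt shear.

954.8 kN (bolt shear governs)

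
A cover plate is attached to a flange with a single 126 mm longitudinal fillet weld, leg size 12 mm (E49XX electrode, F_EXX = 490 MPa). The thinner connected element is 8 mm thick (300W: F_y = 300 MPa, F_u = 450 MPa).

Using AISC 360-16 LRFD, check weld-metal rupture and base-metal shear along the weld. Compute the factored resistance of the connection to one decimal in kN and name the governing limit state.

Weld metal: throat = 0.707×12 = 8.484 mm, L = 126 mm. φR_n = 0.75 × 0.6 × 490 × 8.484 × 126 = 235.7 kN.
Base metal shear (8 mm plate): yield φR_n = 1.0×0.6×300×8×126 = 181.4 kN; rupture φR_n = 0.75×0.6×450×8×126 = 204.1 kN; take 181.4 kN (yield).
Governing: min(235.7, 181.4) = 181.4 kN → base-metal shear.

181.4 kN (base-metal shear governs)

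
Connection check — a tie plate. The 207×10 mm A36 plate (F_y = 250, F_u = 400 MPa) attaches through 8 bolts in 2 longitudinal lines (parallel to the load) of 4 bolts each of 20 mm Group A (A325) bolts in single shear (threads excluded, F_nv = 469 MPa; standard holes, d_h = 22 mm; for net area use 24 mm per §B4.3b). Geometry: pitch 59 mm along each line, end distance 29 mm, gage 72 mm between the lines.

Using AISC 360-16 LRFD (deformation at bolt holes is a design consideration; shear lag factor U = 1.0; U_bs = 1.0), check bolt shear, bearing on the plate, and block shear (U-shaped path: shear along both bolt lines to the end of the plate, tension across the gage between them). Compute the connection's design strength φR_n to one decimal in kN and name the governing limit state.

Bolt shear: A_b = π(20)²/4 = 314.16 mm². φR_n = 0.75 × 469 × 314.16 × 8 × 1 = 884.0 kN.
Bearing (10 mm plate, F_u = 400 MPa): end bolts L_c = 29 − 22/2 = 18, R_n = min(1.2×18×10×400, 2.4×20×10×400) = 86.4 kN/bolt; interior L_c = 59 − 22 = 37, R_n = 177.6 kN/bolt. φR_n = 0.75 × (2×86.4 + 6×177.6) = 928.8 kN.
Block shear: shear path 2×[29+3×59] = 2×206 mm, A_gv = 4120, A_nv = 2×(206 − 3.5×24)×10 = 2440 mm²; tension across gage: (72 − 1×24)×10 = 480 mm². R_n = min(0.6×400×2440, 0.6×250×4120) + 1.0×400×480 = min(585.6, 618) + 192 = 777.6 kN. φR_n = 0.75 × 777.6 = 583.2 kN.
Governing: min(884.0, 928.8, 583.2) = 583.2 kN → block shear.

583.2 kN (block shear governs)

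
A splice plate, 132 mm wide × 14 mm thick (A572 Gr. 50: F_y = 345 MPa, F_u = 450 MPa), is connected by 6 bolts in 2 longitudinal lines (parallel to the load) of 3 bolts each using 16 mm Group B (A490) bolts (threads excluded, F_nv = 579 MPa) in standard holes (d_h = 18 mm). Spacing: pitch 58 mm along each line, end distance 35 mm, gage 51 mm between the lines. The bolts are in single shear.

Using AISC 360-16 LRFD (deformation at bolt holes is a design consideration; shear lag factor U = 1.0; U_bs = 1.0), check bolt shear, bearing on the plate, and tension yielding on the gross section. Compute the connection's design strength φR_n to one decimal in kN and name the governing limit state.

523.9 kN (bolt shear governs)

Bolt shear: A_b = π(16)²/4 = 201.06 mm². φR_n = 0.75 × 579 × 201.06 × 6 × 1 = 523.9 kN.
Bearing (14 mm plate, F_u = 450 MPa): end bolts L_c = 35 − 18/2 = 26, R_n = min(1.2×26×14×450, 2.4×16×14×450) = 196.56 kN/bolt; interior L_c = 58 − 18 = 40, R_n = 241.92 kN/bolt. φR_n = 0.75 × (2×196.56 + 4×241.92) = 1020.6 kN.
Tension yield (gross): A_g = 132×14 = 1848 mm². φR_n = 0.90 × 345 × 1848 = 573.8 kN.
Governing: min(523.9, 1020.6, 573.8) = 523.9 kN → bolt shear.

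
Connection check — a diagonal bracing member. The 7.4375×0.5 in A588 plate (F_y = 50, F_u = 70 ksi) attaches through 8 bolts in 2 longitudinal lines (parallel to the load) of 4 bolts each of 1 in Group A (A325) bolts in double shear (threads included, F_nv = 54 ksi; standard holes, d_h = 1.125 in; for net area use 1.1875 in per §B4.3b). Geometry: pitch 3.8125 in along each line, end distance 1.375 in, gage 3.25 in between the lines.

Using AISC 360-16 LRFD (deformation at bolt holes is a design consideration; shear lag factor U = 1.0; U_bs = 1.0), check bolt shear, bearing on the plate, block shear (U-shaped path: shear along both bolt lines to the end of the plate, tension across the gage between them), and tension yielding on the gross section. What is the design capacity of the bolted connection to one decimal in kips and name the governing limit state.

167.3 kips (gross-section yield governs)

Bolt shear: A_b = π(1)²/4 = 0.7854 in². φR_n = 0.75 × 54 × 0.7854 × 8 × 2 = 508.9 kips.
Bearing (0.5 in plate, F_u = 70 ksi): end bolts L_c = 1.375 − 1.125/2 = 0.8125, R_n = min(1.2×0.8125×0.5×70, 2.4×1×0.5×70) = 34.125 kips/bolt; interior L_c = 3.8125 − 1.125 = 2.6875, R_n = 84 kips/bolt. φR_n = 0.75 × (2×34.125 + 6×84) = 429.2 kips.
Block shear: shear path 2×[1.375+3×3.8125] = 2×12.8125 in, A_gv = 12.813, A_nv = 2×(12.8125 − 3.5×1.1875)×0.5 = 8.6563 in²; tension across gage: (3.25 − 1×1.1875)×0.5 = 1.0313 in². R_n = min(0.6×70×8.6563, 0.6×50×12.813) + 1.0×70×1.0313 = min(363.56, 384.39) + 72.191 = 435.75 kips. φR_n = 0.75 × 435.75 = 326.8 kips.
Tension yield (gross): A_g = 7.4375×0.5 = 3.7188 in². φR_n = 0.90 × 50 × 3.7188 = 167.3 kips.
Governing: min(508.9, 429.2, 326.8, 167.3) = 167.3 kips → gross-section yield.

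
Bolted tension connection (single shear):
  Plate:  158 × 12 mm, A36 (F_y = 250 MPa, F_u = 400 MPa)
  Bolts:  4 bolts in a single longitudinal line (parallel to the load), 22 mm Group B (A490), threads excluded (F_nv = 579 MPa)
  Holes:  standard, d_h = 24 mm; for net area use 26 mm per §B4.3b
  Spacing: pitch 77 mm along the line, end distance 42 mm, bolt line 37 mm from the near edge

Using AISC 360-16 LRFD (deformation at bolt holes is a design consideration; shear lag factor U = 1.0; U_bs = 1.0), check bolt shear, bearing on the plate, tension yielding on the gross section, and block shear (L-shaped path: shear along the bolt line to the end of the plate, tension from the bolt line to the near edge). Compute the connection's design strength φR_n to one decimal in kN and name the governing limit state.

426.6 kN (gross-section yield governs)

Bolt shear: A_b = π(22)²/4 = 380.13 mm². φR_n = 0.75 × 579 × 380.13 × 4 × 1 = 660.3 kN.
Bearing (12 mm plate, F_u = 400 MPa): end bolts L_c = 42 − 24/2 = 30, R_n = min(1.2×30×12×400, 2.4×22×12×400) = 172.8 kN/bolt; interior L_c = 77 − 24 = 53, R_n = 253.44 kN/bolt. φR_n = 0.75 × (1×172.8 + 3×253.44) = 699.8 kN.
Tension yield (gross): A_g = 158×12 = 1896 mm². φR_n = 0.90 × 250 × 1896 = 426.6 kN.
Block shear: shear path 1×[42+3×77] = 1×273 mm, A_gv = 3276, A_nv = 1×(273 − 3.5×26)×12 = 2184 mm²; tension to near edge: (37 − 0.5×26)×12 = 288 mm². R_n = min(0.6×400×2184, 0.6×250×3276) + 1.0×400×288 = min(524.16, 491.4) + 115.2 = 606.6 kN. φR_n = 0.75 × 606.6 = 455.0 kN.
Governing: min(660.3, 699.8, 426.6, 455.0) = 426.6 kN → gross-section yield.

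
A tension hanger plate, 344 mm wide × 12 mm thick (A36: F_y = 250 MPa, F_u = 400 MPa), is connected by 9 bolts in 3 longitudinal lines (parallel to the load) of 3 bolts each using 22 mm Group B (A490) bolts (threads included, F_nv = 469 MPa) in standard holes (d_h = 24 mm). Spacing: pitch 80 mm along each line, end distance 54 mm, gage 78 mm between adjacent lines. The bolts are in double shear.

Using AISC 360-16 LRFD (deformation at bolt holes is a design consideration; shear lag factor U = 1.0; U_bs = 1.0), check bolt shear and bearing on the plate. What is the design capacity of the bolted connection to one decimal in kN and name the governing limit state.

Bolt shear: A_b = π(22)²/4 = 380.13 mm². φR_n = 0.75 × 469 × 380.13 × 9 × 2 = 2406.8 kN.
Bearing (12 mm plate, F_u = 400 MPa): end bolts L_c = 54 − 24/2 = 42, R_n = min(1.2×42×12×400, 2.4×22×12×400) = 241.92 kN/bolt; interior L_c = 80 − 24 = 56, R_n = 253.44 kN/bolt. φR_n = 0.75 × (3×241.92 + 6×253.44) = 1684.8 kN.
Governing: min(2406.8, 1684.8) = 1684.8 kN → bearing.

1684.8 kN (bearing governs)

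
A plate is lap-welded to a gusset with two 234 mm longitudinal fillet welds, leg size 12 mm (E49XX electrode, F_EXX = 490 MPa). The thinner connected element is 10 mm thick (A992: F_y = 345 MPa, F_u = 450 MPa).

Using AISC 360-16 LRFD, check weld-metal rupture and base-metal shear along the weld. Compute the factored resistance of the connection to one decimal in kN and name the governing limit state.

Weld metal: throat = 0.707×12 = 8.484 mm, L = 2×234 = 468 mm. φR_n = 0.75 × 0.6 × 490 × 8.484 × 468 = 875.5 kN.
Base metal shear (10 mm plate): yield φR_n = 1.0×0.6×345×10×468 = 968.8 kN; rupture φR_n = 0.75×0.6×450×10×468 = 947.7 kN; take 947.7 kN (rupture).
Governing: min(875.5, 947.7) = 875.5 kN → weld metal.

875.5 kN (weld metal governs)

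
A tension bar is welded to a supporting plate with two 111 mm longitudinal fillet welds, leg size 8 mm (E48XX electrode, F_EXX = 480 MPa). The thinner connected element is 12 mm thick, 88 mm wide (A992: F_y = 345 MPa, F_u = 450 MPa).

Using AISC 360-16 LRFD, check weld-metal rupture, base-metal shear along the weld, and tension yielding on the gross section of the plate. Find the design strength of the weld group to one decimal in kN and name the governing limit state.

271.2 kN (weld metal governs)

Weld metal: throat = 0.707×8 = 5.656 mm, L = 2×111 = 222 mm. φR_n = 0.75 × 0.6 × 480 × 5.656 × 222 = 271.2 kN.
Base metal shear (12 mm plate): yield φR_n = 1.0×0.6×345×12×222 = 551.4 kN; rupture φR_n = 0.75×0.6×450×12×222 = 539.5 kN; take 539.5 kN (rupture).
Tension yield (gross): A_g = 88×12 = 1056 mm². φR_n = 0.90 × 345 × 1056 = 327.9 kN.
Governing: min(271.2, 539.5, 327.9) = 271.2 kN → weld metal.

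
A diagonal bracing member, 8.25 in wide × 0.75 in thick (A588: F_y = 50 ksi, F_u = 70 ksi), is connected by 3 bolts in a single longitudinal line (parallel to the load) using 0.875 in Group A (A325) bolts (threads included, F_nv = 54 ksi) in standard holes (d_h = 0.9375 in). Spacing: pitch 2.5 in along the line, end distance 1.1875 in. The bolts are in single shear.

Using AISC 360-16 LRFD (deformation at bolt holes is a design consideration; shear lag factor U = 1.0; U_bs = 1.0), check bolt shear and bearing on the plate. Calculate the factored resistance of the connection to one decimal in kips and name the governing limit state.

73.1 kips (bolt shear governs)

Bolt shear: A_b = π(0.875)²/4 = 0.60132 in². φR_n = 0.75 × 54 × 0.60132 × 3 × 1 = 73.1 kips.
Bearing (0.75 in plate, F_u = 70 ksi): end bolts L_c = 1.1875 − 0.9375/2 = 0.71875, R_n = min(1.2×0.71875×0.75×70, 2.4×0.875×0.75×70) = 45.281 kips/bolt; interior L_c = 2.5 − 0.9375 = 1.5625, R_n = 98.438 kips/bolt. φR_n = 0.75 × (1×45.281 + 2×98.438) = 181.6 kips.
Governing: min(73.1, 181.6) = 73.1 kips → bolt shear.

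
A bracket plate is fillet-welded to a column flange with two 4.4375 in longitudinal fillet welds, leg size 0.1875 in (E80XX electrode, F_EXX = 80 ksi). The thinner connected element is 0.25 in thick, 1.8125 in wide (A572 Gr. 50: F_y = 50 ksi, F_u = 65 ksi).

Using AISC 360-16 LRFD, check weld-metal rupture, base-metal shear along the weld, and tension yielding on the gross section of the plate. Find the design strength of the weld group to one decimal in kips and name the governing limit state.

Weld metal: throat = 0.707×0.1875 = 0.13256 in, L = 2×4.4375 = 8.875 in. φR_n = 0.75 × 0.6 × 80 × 0.13256 × 8.875 = 42.4 kips.
Base metal shear (0.25 in plate): yield φR_n = 1.0×0.6×50×0.25×8.875 = 66.6 kips; rupture φR_n = 0.75×0.6×65×0.25×8.875 = 64.9 kips; take 64.9 kips (rupture).
Tension yield (gross): A_g = 1.8125×0.25 = 0.45313 in². φR_n = 0.90 × 50 × 0.45313 = 20.4 kips.
Governing: min(42.4, 64.9, 20.4) = 20.4 kips → gross-section yield.

20.4 kips (gross-section yield governs)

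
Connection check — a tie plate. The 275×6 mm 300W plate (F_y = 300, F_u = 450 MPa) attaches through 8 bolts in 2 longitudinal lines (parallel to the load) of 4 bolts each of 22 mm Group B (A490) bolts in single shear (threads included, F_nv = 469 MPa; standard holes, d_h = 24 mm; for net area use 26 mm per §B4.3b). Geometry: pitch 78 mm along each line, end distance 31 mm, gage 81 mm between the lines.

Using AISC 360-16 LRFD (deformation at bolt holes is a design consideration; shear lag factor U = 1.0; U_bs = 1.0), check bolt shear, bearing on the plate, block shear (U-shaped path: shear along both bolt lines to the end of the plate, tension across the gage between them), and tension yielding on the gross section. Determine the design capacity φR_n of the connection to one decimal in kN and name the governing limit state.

445.5 kN (gross-section yield governs)

Bolt shear: A_b = π(22)²/4 = 380.13 mm². φR_n = 0.75 × 469 × 380.13 × 8 × 1 = 1069.7 kN.
Bearing (6 mm plate, F_u = 450 MPa): end bolts L_c = 31 − 24/2 = 19, R_n = min(1.2×19×6×450, 2.4×22×6×450) = 61.56 kN/bolt; interior L_c = 78 − 24 = 54, R_n = 142.56 kN/bolt. φR_n = 0.75 × (2×61.56 + 6×142.56) = 733.9 kN.
Block shear: shear path 2×[31+3×78] = 2×265 mm, A_gv = 3180, A_nv = 2×(265 − 3.5×26)×6 = 2088 mm²; tension across gage: (81 − 1×26)×6 = 330 mm². R_n = min(0.6×450×2088, 0.6×300×3180) + 1.0×450×330 = min(563.76, 572.4) + 148.5 = 712.26 kN. φR_n = 0.75 × 712.26 = 534.2 kN.
Tension yield (gross): A_g = 275×6 = 1650 mm². φR_n = 0.90 × 300 × 1650 = 445.5 kN.
Governing: min(1069.7, 733.9, 534.2, 445.5) = 445.5 kN → gross-section yield.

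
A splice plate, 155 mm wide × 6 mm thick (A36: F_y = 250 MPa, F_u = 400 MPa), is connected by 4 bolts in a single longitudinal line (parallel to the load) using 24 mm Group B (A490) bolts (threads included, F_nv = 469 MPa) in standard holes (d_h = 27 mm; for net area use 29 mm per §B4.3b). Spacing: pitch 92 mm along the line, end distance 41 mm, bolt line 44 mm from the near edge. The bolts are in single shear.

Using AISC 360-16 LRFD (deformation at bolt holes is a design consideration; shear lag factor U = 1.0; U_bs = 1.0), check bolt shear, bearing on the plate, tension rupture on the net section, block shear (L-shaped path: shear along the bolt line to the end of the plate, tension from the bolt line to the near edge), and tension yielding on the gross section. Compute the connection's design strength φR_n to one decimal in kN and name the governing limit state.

Bolt shear: A_b = π(24)²/4 = 452.39 mm². φR_n = 0.75 × 469 × 452.39 × 4 × 1 = 636.5 kN.
Bearing (6 mm plate, F_u = 400 MPa): end bolts L_c = 41 − 27/2 = 27.5, R_n = min(1.2×27.5×6×400, 2.4×24×6×400) = 79.2 kN/bolt; interior L_c = 92 − 27 = 65, R_n = 138.24 kN/bolt. φR_n = 0.75 × (1×79.2 + 3×138.24) = 370.4 kN.
Tension rupture (net): A_n = (155 − 1×29)×6 = 756 mm² (U = 1.0, A_e = A_n). φR_n = 0.75 × 400 × 756 = 226.8 kN.
Block shear: shear path 1×[41+3×92] = 1×317 mm, A_gv = 1902, A_nv = 1×(317 − 3.5×29)×6 = 1293 mm²; tension to near edge: (44 − 0.5×29)×6 = 177 mm². R_n = min(0.6×400×1293, 0.6×250×1902) + 1.0×400×177 = min(310.32, 285.3) + 70.8 = 356.1 kN. φR_n = 0.75 × 356.1 = 267.1 kN.
Tension yield (gross): A_g = 155×6 = 930 mm². φR_n = 0.90 × 250 × 930 = 209.3 kN.
Governing: min(636.5, 370.4, 226.8, 267.1, 209.3) = 209.3 kN → gross-section yield.

209.3 kN (gross-section yield governs)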